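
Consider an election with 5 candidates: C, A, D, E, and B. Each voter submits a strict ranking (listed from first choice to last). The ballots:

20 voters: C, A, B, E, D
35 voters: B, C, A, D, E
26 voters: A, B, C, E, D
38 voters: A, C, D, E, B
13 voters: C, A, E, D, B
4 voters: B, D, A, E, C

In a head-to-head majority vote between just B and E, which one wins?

Voters preferring B to E: 85; preferring E to B: 51.
B wins the head-to-head.

B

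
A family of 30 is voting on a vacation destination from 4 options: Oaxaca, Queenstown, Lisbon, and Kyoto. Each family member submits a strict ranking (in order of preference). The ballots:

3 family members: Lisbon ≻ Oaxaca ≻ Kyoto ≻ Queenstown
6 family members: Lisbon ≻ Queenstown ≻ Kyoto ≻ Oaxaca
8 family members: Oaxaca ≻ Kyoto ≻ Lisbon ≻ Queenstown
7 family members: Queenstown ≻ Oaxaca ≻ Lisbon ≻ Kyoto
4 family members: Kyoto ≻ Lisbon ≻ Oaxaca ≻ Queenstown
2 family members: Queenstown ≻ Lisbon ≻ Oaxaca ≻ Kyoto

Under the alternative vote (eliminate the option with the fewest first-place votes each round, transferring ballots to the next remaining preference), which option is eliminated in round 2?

Oaxaca

Round 1: Oaxaca 8, Queenstown 9, Lisbon 9, Kyoto 4. Eliminate Kyoto.
Round 2: Oaxaca 8, Queenstown 9, Lisbon 13. Eliminate Oaxaca.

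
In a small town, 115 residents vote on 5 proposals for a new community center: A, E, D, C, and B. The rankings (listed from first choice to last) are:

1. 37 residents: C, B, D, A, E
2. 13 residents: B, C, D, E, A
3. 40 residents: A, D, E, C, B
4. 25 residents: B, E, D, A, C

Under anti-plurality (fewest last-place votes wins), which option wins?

D

Last-place votes: A 13, E 37, D 0, C 25, B 40.
D is ranked last by the fewest voters, so D wins.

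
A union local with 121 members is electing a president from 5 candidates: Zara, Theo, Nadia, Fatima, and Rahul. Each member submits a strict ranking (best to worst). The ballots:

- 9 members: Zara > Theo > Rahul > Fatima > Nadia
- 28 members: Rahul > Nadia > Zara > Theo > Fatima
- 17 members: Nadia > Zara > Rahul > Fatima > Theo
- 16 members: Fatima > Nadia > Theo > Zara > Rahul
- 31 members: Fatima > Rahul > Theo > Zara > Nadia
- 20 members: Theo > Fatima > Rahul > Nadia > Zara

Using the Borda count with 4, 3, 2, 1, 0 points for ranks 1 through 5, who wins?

Zara: 9·4 + 28·2 + 17·3 + 16·1 + 31·1 + 20·0 = 190
Theo: 9·3 + 28·1 + 17·0 + 16·2 + 31·2 + 20·4 = 229
Nadia: 9·0 + 28·3 + 17·4 + 16·3 + 31·0 + 20·1 = 220
Fatima: 9·1 + 28·0 + 17·1 + 16·4 + 31·4 + 20·3 = 274
Rahul: 9·2 + 28·4 + 17·2 + 16·0 + 31·3 + 20·2 = 297
Rahul has the highest Borda score (297).

Rahul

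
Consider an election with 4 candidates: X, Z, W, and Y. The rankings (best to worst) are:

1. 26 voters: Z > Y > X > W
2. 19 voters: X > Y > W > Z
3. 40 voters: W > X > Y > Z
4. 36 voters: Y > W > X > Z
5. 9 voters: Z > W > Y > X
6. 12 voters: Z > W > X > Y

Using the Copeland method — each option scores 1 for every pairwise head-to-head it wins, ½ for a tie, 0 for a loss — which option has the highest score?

X: beats Z; ties Y; loses to W → score 1.5.
Z: loses to X, W, and Y → score 0.
W: beats X and Z; loses to Y → score 2.
Y: beats Z and W; ties X → score 2.5.
Y has the best pairwise record.

Y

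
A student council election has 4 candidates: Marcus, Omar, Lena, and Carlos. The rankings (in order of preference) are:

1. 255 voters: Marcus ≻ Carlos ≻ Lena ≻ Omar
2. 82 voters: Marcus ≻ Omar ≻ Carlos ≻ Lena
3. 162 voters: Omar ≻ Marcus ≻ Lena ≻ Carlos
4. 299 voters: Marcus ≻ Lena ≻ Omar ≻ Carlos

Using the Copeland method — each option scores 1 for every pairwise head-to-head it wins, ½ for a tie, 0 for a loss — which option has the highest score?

Marcus: beats Omar, Lena, and Carlos → score 3.
Omar: beats Carlos; loses to Marcus and Lena → score 1.
Lena: beats Omar and Carlos; loses to Marcus → score 2.
Carlos: loses to Marcus, Omar, and Lena → score 0.
Marcus has the best pairwise record.

Marcus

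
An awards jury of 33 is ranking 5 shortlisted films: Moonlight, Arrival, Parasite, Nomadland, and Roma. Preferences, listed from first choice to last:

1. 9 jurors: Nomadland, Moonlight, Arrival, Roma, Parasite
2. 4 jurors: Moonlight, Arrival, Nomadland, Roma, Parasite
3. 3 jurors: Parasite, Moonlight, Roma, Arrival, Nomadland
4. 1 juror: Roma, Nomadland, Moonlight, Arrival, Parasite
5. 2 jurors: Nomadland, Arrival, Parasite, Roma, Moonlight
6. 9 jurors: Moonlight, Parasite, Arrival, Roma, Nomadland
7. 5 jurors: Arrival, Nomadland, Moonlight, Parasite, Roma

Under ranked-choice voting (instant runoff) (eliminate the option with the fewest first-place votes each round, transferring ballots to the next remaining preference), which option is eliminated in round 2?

Parasite

Round 1: Moonlight 13, Arrival 5, Parasite 3, Nomadland 11, Roma 1. Eliminate Roma.
Round 2: Moonlight 13, Arrival 5, Parasite 3, Nomadland 12. Eliminate Parasite.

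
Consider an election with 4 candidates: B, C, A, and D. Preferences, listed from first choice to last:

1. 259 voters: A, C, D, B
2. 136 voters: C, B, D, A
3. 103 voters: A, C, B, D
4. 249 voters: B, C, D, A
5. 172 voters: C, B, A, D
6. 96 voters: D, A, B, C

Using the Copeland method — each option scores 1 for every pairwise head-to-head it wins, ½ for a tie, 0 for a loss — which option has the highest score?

C

B: beats A and D; loses to C → score 2.
C: beats B, A, and D → score 3.
A: beats D; loses to B and C → score 1.
D: loses to B, C, and A → score 0.
C has the best pairwise record.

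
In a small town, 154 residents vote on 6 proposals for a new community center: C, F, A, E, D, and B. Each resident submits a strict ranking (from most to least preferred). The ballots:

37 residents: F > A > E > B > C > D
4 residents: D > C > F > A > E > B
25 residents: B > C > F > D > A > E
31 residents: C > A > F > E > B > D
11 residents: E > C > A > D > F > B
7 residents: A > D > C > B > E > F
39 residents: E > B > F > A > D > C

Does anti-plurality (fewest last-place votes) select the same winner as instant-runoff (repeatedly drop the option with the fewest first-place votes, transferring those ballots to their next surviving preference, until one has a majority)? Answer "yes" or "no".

no

Anti-plurality — last-place votes: C 39, F 7, A 0, E 25, D 68, B 15. Winner: A.
Instant-runoff — R1 C 31, F 37, A 7, E 50, D 4, B 25 (D out); R2 C 35, F 37, A 7, E 50, B 25 (A out); R3 C 42, F 37, E 50, B 25 (B out); R4 C 67, F 37, E 50 (F out); R5 C 67, E 87 (E winner). Winner: E.
The two methods disagree.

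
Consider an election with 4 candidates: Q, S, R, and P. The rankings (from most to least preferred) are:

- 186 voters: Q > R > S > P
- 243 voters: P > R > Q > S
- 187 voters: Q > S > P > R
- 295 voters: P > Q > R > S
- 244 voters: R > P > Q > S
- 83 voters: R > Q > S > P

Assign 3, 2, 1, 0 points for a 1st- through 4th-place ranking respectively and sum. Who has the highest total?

Q: 186·3 + 243·1 + 187·3 + 295·2 + 244·1 + 83·2 = 2362
S: 186·1 + 243·0 + 187·2 + 295·0 + 244·0 + 83·1 = 643
R: 186·2 + 243·2 + 187·0 + 295·1 + 244·3 + 83·3 = 2134
P: 186·0 + 243·3 + 187·1 + 295·3 + 244·2 + 83·0 = 2289
Q has the highest Borda score (2362).

Q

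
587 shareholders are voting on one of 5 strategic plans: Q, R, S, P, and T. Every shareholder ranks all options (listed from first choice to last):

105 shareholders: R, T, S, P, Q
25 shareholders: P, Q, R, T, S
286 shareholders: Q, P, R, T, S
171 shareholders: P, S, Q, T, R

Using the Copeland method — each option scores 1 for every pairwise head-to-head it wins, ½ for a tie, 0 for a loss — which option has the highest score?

P

Q: beats R, S, and T; loses to P → score 3.
R: beats S and T; loses to Q and P → score 2.
S: loses to Q, R, P, and T → score 0.
P: beats Q, R, S, and T → score 4.
T: beats S; loses to Q, R, and P → score 1.
P has the best pairwise record.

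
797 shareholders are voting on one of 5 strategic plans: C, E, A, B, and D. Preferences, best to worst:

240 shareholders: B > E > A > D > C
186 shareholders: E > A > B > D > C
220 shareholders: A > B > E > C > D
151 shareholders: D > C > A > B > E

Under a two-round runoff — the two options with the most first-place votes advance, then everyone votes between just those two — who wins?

Round 1 first-place votes: C 0, E 186, A 220, B 240, D 151.
B and A advance.
Runoff: B is preferred to A by 240 voters; A by 557.
A wins the runoff.

A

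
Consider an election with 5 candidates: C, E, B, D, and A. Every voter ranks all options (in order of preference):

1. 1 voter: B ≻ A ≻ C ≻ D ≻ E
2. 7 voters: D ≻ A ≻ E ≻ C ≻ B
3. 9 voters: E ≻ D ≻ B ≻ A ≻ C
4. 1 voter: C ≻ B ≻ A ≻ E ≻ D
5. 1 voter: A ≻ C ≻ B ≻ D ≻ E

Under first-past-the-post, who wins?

E

First-place votes: C 1, E 9, B 1, D 7, A 1.
E has the most first-place votes.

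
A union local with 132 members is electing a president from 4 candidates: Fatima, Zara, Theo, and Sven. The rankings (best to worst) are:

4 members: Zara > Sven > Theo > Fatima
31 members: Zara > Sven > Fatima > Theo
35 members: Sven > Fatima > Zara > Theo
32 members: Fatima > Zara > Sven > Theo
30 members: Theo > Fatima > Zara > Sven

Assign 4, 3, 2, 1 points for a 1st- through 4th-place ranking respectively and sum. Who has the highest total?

Fatima

Fatima: 4·1 + 31·2 + 35·3 + 32·4 + 30·3 = 389
Zara: 4·4 + 31·4 + 35·2 + 32·3 + 30·2 = 366
Theo: 4·2 + 31·1 + 35·1 + 32·1 + 30·4 = 226
Sven: 4·3 + 31·3 + 35·4 + 32·2 + 30·1 = 339
Fatima has the highest Borda score (389).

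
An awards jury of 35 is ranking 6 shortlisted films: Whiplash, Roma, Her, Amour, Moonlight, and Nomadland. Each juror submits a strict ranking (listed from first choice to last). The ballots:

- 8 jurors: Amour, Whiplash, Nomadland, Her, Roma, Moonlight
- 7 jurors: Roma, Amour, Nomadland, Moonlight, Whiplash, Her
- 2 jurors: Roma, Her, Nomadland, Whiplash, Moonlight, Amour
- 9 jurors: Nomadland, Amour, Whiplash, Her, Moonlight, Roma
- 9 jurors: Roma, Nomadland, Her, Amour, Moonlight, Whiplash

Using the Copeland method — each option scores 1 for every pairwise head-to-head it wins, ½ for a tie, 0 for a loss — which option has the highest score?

Whiplash: beats Her and Moonlight; loses to Roma, Amour, and Nomadland → score 2.
Roma: beats Whiplash, Her, Amour, Moonlight, and Nomadland → score 5.
Her: beats Moonlight; loses to Whiplash, Roma, Amour, and Nomadland → score 1.
Amour: beats Whiplash, Her, and Moonlight; loses to Roma and Nomadland → score 3.
Moonlight: loses to Whiplash, Roma, Her, Amour, and Nomadland → score 0.
Nomadland: beats Whiplash, Her, Amour, and Moonlight; loses to Roma → score 4.
Roma has the best pairwise record.

Roma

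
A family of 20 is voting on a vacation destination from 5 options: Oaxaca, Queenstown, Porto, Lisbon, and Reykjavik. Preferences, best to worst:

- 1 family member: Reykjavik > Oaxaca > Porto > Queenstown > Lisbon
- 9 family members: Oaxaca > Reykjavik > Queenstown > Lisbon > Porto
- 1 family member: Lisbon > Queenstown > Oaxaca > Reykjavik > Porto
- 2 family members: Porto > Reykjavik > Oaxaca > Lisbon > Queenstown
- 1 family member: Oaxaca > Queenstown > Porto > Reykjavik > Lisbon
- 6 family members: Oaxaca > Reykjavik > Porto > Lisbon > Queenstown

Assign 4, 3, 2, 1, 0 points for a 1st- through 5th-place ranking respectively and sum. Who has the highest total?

Oaxaca

Oaxaca: 1·3 + 9·4 + 1·2 + 2·2 + 1·4 + 6·4 = 73
Queenstown: 1·1 + 9·2 + 1·3 + 2·0 + 1·3 + 6·0 = 25
Porto: 1·2 + 9·0 + 1·0 + 2·4 + 1·2 + 6·2 = 24
Lisbon: 1·0 + 9·1 + 1·4 + 2·1 + 1·0 + 6·1 = 21
Reykjavik: 1·4 + 9·3 + 1·1 + 2·3 + 1·1 + 6·3 = 57
Oaxaca has the highest Borda score (73).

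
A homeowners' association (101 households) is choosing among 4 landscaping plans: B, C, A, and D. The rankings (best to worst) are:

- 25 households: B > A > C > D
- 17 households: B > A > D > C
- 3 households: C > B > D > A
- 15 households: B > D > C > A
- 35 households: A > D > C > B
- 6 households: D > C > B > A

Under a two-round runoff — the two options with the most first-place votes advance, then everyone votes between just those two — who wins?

B

Round 1 first-place votes: B 57, C 3, A 35, D 6.
B and A advance.
Runoff: B is preferred to A by 66 voters; A by 35.
B wins the runoff.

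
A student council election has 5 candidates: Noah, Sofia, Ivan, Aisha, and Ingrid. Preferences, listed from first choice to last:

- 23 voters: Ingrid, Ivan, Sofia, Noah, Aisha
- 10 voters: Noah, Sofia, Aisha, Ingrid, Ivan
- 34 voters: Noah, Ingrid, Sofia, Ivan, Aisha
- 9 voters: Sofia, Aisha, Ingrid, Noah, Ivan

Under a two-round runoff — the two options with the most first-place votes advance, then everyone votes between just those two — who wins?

Noah

Round 1 first-place votes: Noah 44, Sofia 9, Ivan 0, Aisha 0, Ingrid 23.
Noah and Ingrid advance.
Runoff: Noah is preferred to Ingrid by 44 voters; Ingrid by 32.
Noah wins the runoff.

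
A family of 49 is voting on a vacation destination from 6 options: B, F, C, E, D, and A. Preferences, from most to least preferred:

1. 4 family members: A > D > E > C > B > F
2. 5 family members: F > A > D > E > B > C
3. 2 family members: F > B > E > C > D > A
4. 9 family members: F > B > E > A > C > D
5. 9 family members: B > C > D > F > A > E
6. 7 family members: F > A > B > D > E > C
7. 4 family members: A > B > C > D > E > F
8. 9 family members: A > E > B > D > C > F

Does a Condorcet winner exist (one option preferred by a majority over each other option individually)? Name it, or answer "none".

none

Checking pairwise contests:
A beats B 29–20.
B beats F 26–23.
B beats C 45–4.
B beats E 31–18.
B beats D 40–9.
F beats A 32–17.
Every option loses at least one head-to-head, so there is no Condorcet winner.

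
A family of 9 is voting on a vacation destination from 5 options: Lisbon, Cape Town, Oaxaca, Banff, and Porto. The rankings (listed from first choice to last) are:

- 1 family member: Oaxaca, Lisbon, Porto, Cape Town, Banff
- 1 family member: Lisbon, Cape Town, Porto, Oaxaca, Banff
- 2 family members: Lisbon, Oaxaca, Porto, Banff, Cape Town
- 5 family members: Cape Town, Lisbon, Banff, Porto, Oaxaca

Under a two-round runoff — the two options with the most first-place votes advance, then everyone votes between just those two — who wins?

Round 1 first-place votes: Lisbon 3, Cape Town 5, Oaxaca 1, Banff 0, Porto 0.
Cape Town and Lisbon advance.
Runoff: Cape Town is preferred to Lisbon by 5 voters; Lisbon by 4.
Cape Town wins the runoff.

Cape Town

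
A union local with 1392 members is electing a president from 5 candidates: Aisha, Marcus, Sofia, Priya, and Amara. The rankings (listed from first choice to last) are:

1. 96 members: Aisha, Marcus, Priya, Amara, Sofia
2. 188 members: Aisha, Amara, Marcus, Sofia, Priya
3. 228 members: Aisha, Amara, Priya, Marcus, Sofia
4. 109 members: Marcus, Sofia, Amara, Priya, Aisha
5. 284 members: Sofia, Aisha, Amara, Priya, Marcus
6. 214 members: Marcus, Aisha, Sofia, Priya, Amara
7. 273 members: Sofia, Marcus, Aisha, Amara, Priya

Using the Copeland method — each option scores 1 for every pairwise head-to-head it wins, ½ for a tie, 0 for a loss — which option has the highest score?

Aisha

Aisha: beats Marcus, Sofia, Priya, and Amara → score 4.
Marcus: beats Sofia and Priya; loses to Aisha and Amara → score 2.
Sofia: beats Priya and Amara; loses to Aisha and Marcus → score 2.
Priya: loses to Aisha, Marcus, Sofia, and Amara → score 0.
Amara: beats Marcus and Priya; loses to Aisha and Sofia → score 2.
Aisha has the best pairwise record.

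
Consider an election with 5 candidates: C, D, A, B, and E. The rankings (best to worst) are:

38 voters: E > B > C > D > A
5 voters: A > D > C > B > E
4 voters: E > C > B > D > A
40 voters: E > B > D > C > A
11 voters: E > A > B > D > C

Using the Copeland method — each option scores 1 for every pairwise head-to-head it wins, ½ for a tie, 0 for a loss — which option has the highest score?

E

C: beats A; loses to D, B, and E → score 1.
D: beats C and A; loses to B and E → score 2.
A: loses to C, D, B, and E → score 0.
B: beats C, D, and A; loses to E → score 3.
E: beats C, D, A, and B → score 4.
E has the best pairwise record.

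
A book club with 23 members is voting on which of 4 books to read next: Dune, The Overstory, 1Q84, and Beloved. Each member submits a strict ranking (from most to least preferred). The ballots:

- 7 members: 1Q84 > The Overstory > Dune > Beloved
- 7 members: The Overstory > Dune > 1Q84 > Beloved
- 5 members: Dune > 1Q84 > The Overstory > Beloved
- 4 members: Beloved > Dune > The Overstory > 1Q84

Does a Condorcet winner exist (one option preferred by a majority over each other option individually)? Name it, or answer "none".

none

Checking pairwise contests:
The Overstory beats Dune 14–9.
1Q84 beats The Overstory 12–11.
Dune beats 1Q84 16–7.
Dune beats Beloved 19–4.
Every option loses at least one head-to-head, so there is no Condorcet winner.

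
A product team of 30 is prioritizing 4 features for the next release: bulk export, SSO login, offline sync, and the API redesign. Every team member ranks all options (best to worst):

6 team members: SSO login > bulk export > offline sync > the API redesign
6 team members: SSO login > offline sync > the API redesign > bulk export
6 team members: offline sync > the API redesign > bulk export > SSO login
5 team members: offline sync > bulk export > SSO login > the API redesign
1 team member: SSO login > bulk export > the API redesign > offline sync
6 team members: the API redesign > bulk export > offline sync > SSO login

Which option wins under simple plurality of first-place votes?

First-place votes: bulk export 0, SSO login 13, offline sync 11, the API redesign 6.
SSO login has the most first-place votes.

SSO login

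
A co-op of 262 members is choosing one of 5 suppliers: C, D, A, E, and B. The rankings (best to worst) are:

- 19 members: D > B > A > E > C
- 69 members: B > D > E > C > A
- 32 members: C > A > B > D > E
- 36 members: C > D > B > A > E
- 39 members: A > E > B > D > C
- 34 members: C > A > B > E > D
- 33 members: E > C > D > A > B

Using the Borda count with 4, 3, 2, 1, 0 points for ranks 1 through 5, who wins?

C: 19·0 + 69·1 + 32·4 + 36·4 + 39·0 + 34·4 + 33·3 = 576
D: 19·4 + 69·3 + 32·1 + 36·3 + 39·1 + 34·0 + 33·2 = 528
A: 19·2 + 69·0 + 32·3 + 36·1 + 39·4 + 34·3 + 33·1 = 461
E: 19·1 + 69·2 + 32·0 + 36·0 + 39·3 + 34·1 + 33·4 = 440
B: 19·3 + 69·4 + 32·2 + 36·2 + 39·2 + 34·2 + 33·0 = 615
B has the highest Borda score (615).

B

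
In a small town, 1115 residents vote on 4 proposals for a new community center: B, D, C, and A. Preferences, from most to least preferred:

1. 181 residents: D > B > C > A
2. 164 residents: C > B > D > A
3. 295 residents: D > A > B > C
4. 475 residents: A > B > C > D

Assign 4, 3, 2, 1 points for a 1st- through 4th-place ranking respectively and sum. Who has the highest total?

A

B: 181·3 + 164·3 + 295·2 + 475·3 = 3050
D: 181·4 + 164·2 + 295·4 + 475·1 = 2707
C: 181·2 + 164·4 + 295·1 + 475·2 = 2263
A: 181·1 + 164·1 + 295·3 + 475·4 = 3130
A has the highest Borda score (3130).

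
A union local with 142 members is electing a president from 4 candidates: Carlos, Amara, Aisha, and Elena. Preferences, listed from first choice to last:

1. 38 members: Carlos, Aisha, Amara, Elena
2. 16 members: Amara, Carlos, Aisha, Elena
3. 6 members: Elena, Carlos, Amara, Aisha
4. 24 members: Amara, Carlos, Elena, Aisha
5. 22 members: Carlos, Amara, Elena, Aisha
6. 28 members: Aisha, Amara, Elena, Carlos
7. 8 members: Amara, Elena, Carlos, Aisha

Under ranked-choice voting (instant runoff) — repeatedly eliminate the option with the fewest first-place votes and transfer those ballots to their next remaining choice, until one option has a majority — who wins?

Amara

Round 1: Carlos 60, Amara 48, Aisha 28, Elena 6. Eliminate Elena.
Round 2: Carlos 66, Amara 48, Aisha 28. Eliminate Aisha.
Round 3: Carlos 66, Amara 76. Amara has a majority.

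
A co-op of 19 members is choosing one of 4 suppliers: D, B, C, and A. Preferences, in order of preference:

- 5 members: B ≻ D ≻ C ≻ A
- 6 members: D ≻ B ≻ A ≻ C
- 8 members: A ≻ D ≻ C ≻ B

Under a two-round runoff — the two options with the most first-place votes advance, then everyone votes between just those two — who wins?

D

Round 1 first-place votes: D 6, B 5, C 0, A 8.
A and D advance.
Runoff: A is preferred to D by 8 voters; D by 11.
D wins the runoff.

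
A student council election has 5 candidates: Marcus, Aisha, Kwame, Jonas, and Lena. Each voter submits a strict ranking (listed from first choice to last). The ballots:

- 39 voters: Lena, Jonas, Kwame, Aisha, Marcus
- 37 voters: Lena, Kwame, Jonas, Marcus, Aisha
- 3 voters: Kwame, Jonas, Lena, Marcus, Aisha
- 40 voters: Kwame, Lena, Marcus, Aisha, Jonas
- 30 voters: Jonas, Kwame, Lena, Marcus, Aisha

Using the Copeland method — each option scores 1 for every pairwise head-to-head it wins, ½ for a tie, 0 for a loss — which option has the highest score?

Lena

Marcus: beats Aisha; loses to Kwame, Jonas, and Lena → score 1.
Aisha: loses to Marcus, Kwame, Jonas, and Lena → score 0.
Kwame: beats Marcus, Aisha, and Jonas; loses to Lena → score 3.
Jonas: beats Marcus and Aisha; loses to Kwame and Lena → score 2.
Lena: beats Marcus, Aisha, Kwame, and Jonas → score 4.
Lena has the best pairwise record.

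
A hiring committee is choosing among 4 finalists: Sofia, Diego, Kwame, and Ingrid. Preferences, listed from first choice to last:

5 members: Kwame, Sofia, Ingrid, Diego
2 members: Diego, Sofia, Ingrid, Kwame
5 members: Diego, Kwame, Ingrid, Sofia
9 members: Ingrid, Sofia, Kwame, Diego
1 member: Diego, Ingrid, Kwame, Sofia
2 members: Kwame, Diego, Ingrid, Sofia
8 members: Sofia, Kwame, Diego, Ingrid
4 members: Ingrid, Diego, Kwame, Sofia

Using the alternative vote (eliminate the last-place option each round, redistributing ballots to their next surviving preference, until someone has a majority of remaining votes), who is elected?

Ingrid

Round 1: Sofia 8, Diego 8, Kwame 7, Ingrid 13. Eliminate Kwame.
Round 2: Sofia 13, Diego 10, Ingrid 13. Eliminate Diego.
Round 3: Sofia 15, Ingrid 21. Ingrid has a majority.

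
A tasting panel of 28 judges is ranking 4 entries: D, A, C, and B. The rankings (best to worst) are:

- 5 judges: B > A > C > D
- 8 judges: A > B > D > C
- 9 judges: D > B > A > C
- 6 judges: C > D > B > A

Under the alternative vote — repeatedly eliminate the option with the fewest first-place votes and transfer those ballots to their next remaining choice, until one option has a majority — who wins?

Round 1: D 9, A 8, C 6, B 5. Eliminate B.
Round 2: D 9, A 13, C 6. Eliminate C.
Round 3: D 15, A 13. D has a majority.

D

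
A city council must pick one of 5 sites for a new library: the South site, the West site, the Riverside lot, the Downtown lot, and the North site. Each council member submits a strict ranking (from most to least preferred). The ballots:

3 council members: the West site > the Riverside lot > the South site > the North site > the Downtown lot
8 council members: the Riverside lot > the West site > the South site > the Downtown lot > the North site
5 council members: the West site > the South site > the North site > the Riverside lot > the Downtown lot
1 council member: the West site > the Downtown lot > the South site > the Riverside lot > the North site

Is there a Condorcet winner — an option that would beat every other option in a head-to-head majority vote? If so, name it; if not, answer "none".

the West site

the West site vs the South site: 17–0 for the West site.
the West site vs the Riverside lot: 9–8 for the West site.
the West site vs the Downtown lot: 17–0 for the West site.
the West site vs the North site: 17–0 for the West site.
the West site beats every other option head-to-head.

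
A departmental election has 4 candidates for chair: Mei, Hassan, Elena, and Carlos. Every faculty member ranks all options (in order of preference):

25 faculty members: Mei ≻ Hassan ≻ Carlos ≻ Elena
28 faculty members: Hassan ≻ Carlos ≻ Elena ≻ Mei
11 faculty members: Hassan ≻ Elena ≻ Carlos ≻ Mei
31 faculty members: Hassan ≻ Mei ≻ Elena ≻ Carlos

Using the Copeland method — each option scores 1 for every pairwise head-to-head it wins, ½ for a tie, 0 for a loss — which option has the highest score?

Mei: beats Elena and Carlos; loses to Hassan → score 2.
Hassan: beats Mei, Elena, and Carlos → score 3.
Elena: loses to Mei, Hassan, and Carlos → score 0.
Carlos: beats Elena; loses to Mei and Hassan → score 1.
Hassan has the best pairwise record.

Hassan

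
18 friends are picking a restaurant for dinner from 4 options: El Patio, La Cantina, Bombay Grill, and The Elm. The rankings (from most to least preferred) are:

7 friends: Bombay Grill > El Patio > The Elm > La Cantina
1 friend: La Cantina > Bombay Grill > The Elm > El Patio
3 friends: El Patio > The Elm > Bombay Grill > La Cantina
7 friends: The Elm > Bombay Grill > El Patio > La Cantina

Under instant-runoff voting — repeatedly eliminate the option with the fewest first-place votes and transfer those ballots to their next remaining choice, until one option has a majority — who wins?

Round 1: El Patio 3, La Cantina 1, Bombay Grill 7, The Elm 7. Eliminate La Cantina.
Round 2: El Patio 3, Bombay Grill 8, The Elm 7. Eliminate El Patio.
Round 3: Bombay Grill 8, The Elm 10. The Elm has a majority.

The Elm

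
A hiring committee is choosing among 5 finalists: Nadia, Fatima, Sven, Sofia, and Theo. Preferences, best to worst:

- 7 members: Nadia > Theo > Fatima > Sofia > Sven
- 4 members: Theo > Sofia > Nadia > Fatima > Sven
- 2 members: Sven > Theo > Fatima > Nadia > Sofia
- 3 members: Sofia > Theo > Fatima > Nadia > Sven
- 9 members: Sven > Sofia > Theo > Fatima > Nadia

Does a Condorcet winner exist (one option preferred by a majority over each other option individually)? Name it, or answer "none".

Theo vs Nadia: 18–7 for Theo.
Theo vs Fatima: 25–0 for Theo.
Theo vs Sven: 14–11 for Theo.
Theo vs Sofia: 13–12 for Theo.
Theo beats every other option head-to-head.

Theo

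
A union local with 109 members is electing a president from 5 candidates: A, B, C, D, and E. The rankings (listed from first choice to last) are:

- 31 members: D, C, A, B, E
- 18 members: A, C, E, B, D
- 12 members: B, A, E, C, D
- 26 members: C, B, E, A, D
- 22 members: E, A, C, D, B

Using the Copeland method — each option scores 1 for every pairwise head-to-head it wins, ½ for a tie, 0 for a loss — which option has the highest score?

A: beats B, D, and E; loses to C → score 3.
B: beats D and E; loses to A and C → score 2.
C: beats A, B, D, and E → score 4.
D: loses to A, B, C, and E → score 0.
E: beats D; loses to A, B, and C → score 1.
C has the best pairwise record.

C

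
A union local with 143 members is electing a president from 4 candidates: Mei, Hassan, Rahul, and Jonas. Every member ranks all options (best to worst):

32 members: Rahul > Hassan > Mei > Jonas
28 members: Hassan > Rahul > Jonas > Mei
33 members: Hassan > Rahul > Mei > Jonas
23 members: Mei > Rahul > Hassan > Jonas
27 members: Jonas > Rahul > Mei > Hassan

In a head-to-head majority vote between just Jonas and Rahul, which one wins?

Voters preferring Jonas to Rahul: 27; preferring Rahul to Jonas: 116.
Rahul wins the head-to-head.

Rahul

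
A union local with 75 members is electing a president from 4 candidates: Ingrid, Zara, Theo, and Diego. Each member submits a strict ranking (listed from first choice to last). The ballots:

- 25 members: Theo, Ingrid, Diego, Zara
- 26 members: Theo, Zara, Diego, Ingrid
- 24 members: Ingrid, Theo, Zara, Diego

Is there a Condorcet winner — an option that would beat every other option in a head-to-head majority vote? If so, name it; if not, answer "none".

Theo

Theo vs Ingrid: 51–24 for Theo.
Theo vs Zara: 75–0 for Theo.
Theo vs Diego: 75–0 for Theo.
Theo beats every other option head-to-head.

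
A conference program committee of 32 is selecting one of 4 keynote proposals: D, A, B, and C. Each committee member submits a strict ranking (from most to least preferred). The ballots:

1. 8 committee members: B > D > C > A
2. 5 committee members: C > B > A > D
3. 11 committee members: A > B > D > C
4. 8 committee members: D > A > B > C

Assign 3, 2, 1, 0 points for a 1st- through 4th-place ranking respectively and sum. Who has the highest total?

B

D: 8·2 + 5·0 + 11·1 + 8·3 = 51
A: 8·0 + 5·1 + 11·3 + 8·2 = 54
B: 8·3 + 5·2 + 11·2 + 8·1 = 64
C: 8·1 + 5·3 + 11·0 + 8·0 = 23
B has the highest Borda score (64).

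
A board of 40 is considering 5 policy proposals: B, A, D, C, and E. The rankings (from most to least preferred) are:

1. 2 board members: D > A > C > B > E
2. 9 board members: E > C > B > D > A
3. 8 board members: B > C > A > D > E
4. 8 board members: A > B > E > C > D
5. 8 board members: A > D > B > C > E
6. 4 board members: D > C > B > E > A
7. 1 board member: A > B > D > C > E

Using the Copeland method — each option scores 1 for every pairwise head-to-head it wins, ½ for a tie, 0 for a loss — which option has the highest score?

B: beats A, D, C, and E → score 4.
A: beats D and E; loses to B and C → score 2.
D: beats E; loses to B, A, and C → score 1.
C: beats A, D, and E; loses to B → score 3.
E: loses to B, A, D, and C → score 0.
B has the best pairwise record.

B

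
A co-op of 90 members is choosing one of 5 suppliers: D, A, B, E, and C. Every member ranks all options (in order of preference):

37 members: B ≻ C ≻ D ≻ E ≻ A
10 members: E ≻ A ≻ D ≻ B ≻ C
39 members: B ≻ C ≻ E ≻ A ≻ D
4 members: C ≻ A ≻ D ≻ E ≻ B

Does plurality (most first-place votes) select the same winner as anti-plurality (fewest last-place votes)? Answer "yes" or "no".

Plurality — first-place votes: D 0, A 0, B 76, E 10, C 4. Winner: B.
Anti-plurality — last-place votes: D 39, A 37, B 4, E 0, C 10. Winner: E.
The two methods disagree.

no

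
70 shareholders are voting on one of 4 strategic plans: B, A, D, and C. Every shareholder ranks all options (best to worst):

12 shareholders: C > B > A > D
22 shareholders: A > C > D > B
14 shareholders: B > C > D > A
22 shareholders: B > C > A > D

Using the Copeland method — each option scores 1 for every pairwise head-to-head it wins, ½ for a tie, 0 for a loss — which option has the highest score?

B

B: beats A, D, and C → score 3.
A: beats D; loses to B and C → score 1.
D: loses to B, A, and C → score 0.
C: beats A and D; loses to B → score 2.
B has the best pairwise record.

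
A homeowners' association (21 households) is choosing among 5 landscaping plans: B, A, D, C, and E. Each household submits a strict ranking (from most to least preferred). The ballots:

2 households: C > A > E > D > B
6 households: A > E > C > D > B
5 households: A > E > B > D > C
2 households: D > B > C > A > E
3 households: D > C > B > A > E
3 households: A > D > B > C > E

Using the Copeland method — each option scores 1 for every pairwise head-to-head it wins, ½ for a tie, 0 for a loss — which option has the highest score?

B: loses to A, D, C, and E → score 0.
A: beats B, D, C, and E → score 4.
D: beats B and C; loses to A and E → score 2.
C: beats B; loses to A, D, and E → score 1.
E: beats B, D, and C; loses to A → score 3.
A has the best pairwise record.

A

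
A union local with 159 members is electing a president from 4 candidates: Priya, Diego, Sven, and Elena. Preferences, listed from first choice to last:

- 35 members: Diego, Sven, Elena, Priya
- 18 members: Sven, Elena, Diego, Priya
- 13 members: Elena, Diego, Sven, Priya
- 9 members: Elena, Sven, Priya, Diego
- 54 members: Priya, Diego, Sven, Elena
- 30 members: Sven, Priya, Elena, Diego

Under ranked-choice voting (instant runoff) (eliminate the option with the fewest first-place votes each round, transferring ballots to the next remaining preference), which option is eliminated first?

Round 1: Priya 54, Diego 35, Sven 48, Elena 22. Eliminate Elena.

Elena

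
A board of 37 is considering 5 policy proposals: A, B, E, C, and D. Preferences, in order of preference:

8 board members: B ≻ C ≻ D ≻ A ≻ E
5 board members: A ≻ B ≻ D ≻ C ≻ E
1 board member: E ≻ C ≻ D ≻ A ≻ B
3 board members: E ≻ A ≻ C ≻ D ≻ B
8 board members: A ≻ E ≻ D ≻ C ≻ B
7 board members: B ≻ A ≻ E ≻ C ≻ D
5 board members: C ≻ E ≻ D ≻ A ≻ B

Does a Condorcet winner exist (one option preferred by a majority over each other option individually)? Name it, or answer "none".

A

A vs B: 22–15 for A.
A vs E: 28–9 for A.
A vs C: 23–14 for A.
A vs D: 23–14 for A.
A beats every other option head-to-head.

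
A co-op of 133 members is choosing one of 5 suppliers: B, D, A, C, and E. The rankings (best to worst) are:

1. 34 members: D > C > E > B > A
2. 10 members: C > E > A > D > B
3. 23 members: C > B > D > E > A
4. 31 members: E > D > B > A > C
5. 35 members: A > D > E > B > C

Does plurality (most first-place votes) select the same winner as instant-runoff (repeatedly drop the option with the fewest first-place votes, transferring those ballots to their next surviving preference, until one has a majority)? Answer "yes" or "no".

no

Plurality — first-place votes: B 0, D 34, A 35, C 33, E 31. Winner: A.
Instant-runoff — R1 B 0, D 34, A 35, C 33, E 31 (B out); R2 D 34, A 35, C 33, E 31 (E out); R3 D 65, A 35, C 33 (C out); R4 D 88, A 45 (D winner). Winner: D.
The two methods disagree.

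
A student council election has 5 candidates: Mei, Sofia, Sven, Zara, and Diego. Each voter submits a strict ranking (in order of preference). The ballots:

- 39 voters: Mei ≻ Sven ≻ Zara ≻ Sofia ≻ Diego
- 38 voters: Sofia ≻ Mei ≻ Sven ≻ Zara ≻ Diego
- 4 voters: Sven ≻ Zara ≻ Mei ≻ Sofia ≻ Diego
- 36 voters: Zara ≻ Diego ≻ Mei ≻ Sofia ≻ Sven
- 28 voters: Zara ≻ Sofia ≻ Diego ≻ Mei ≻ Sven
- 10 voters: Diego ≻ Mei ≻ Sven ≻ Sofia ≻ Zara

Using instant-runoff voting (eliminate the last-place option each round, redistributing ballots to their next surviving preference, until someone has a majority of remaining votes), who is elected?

Mei

Round 1: Mei 39, Sofia 38, Sven 4, Zara 64, Diego 10. Eliminate Sven.
Round 2: Mei 39, Sofia 38, Zara 68, Diego 10. Eliminate Diego.
Round 3: Mei 49, Sofia 38, Zara 68. Eliminate Sofia.
Round 4: Mei 87, Zara 68. Mei has a majority.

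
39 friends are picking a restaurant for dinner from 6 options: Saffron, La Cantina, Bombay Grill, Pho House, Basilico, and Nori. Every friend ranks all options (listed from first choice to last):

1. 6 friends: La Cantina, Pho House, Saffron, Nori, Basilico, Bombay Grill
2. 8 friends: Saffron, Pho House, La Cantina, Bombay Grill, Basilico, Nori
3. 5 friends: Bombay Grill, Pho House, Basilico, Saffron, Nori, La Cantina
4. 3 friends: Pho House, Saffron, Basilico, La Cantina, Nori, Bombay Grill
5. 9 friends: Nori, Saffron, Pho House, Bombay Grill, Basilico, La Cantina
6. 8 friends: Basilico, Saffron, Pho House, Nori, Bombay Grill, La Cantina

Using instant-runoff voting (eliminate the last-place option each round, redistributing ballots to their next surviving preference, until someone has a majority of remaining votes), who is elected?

Saffron

Round 1: Saffron 8, La Cantina 6, Bombay Grill 5, Pho House 3, Basilico 8, Nori 9. Eliminate Pho House.
Round 2: Saffron 11, La Cantina 6, Bombay Grill 5, Basilico 8, Nori 9. Eliminate Bombay Grill.
Round 3: Saffron 11, La Cantina 6, Basilico 13, Nori 9. Eliminate La Cantina.
Round 4: Saffron 17, Basilico 13, Nori 9. Eliminate Nori.
Round 5: Saffron 26, Basilico 13. Saffron has a majority.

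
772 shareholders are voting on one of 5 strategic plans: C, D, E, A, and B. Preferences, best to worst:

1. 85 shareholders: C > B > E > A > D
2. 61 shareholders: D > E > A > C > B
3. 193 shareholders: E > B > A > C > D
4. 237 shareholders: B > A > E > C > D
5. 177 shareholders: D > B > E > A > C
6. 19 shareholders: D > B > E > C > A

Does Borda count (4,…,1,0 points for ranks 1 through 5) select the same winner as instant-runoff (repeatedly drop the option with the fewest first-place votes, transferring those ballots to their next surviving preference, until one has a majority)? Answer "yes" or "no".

Borda — scores: C 850, D 1028, E 1991, A 1481, B 2370. Winner: B.
Instant-runoff — R1 C 85, D 257, E 193, A 0, B 237 (A out); R2 C 85, D 257, E 193, B 237 (C out); R3 D 257, E 193, B 322 (E out); R4 D 257, B 515 (B winner). Winner: B.
The two methods agree.

yes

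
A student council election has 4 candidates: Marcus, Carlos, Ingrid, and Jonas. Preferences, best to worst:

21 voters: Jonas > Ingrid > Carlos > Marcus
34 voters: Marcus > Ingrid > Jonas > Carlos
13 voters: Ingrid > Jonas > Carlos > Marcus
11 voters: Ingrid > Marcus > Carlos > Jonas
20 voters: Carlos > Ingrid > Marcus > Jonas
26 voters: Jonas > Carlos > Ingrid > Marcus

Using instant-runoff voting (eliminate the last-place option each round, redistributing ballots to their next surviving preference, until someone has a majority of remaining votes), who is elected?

Ingrid

Round 1: Marcus 34, Carlos 20, Ingrid 24, Jonas 47. Eliminate Carlos.
Round 2: Marcus 34, Ingrid 44, Jonas 47. Eliminate Marcus.
Round 3: Ingrid 78, Jonas 47. Ingrid has a majority.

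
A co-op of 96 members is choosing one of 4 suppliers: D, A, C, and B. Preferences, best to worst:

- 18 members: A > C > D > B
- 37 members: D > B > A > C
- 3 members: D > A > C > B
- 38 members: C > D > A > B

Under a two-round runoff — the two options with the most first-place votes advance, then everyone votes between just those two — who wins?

Round 1 first-place votes: D 40, A 18, C 38, B 0.
D and C advance.
Runoff: D is preferred to C by 40 voters; C by 56.
C wins the runoff.

C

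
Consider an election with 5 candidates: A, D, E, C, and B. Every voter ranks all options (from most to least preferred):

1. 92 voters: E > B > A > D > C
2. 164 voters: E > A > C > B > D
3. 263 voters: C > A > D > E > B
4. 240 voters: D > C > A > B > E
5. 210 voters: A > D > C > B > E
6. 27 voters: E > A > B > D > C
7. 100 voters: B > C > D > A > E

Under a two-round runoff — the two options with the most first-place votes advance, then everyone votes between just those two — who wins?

C

Round 1 first-place votes: A 210, D 240, E 283, C 263, B 100.
E and C advance.
Runoff: E is preferred to C by 283 voters; C by 813.
C wins the runoff.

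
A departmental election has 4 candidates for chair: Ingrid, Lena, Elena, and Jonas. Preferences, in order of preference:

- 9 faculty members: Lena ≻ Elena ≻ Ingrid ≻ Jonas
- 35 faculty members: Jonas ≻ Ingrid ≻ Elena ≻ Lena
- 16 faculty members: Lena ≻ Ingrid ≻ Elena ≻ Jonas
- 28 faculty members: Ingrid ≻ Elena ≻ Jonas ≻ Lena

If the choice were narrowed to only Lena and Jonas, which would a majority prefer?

Jonas

Voters preferring Lena to Jonas: 25; preferring Jonas to Lena: 63.
Jonas wins the head-to-head.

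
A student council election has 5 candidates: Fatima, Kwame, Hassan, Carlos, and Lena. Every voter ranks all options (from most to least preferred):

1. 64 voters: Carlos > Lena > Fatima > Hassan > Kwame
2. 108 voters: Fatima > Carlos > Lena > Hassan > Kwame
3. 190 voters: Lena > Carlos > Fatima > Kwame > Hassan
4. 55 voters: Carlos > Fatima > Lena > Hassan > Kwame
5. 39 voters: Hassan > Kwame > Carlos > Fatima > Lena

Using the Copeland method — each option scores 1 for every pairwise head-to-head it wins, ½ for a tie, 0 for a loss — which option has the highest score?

Carlos

Fatima: beats Kwame and Hassan; loses to Carlos and Lena → score 2.
Kwame: loses to Fatima, Hassan, Carlos, and Lena → score 0.
Hassan: beats Kwame; loses to Fatima, Carlos, and Lena → score 1.
Carlos: beats Fatima, Kwame, Hassan, and Lena → score 4.
Lena: beats Fatima, Kwame, and Hassan; loses to Carlos → score 3.
Carlos has the best pairwise record.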